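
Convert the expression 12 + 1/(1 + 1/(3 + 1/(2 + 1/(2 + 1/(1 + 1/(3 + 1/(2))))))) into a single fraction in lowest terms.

a_0 = 12: 12/1
a_1 = 1: 13/1
a_2 = 3: 51/4
a_3 = 2: 115/9
a_4 = 2: 281/22
a_5 = 1: 396/31
a_6 = 3: 1469/115
a_7 = 2: 3334/261

3334/261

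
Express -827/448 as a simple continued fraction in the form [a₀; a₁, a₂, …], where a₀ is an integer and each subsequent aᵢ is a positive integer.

Apply division with remainder until the remainder is 0:
-827 = -2·448 + 69, so a_0 = -2
448 = 6·69 + 34, so a_1 = 6
69 = 2·34 + 1, so a_2 = 2
34 = 34·1 + 0, so a_3 = 34

[-2; 6, 2, 34]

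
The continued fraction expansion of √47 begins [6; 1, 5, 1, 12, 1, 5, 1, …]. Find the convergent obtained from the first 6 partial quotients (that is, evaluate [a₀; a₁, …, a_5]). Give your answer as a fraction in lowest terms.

a_0 = 6: 6/1
a_1 = 1: 7/1
a_2 = 5: 41/6
a_3 = 1: 48/7
a_4 = 12: 617/90
a_5 = 1: 665/97

665/97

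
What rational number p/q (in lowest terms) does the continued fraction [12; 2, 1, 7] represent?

a_0 = 12: 12/1
a_1 = 2: 25/2
a_2 = 1: 37/3
a_3 = 7: 284/23

284/23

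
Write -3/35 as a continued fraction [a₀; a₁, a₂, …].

[-1; 1, 10, 1, 2]

Run the Euclidean algorithm, recording each quotient:
⌊-3/35⌋ = -1, remainder 32
⌊35/32⌋ = 1, remainder 3
⌊32/3⌋ = 10, remainder 2
⌊3/2⌋ = 1, remainder 1
⌊2/1⌋ = 2, remainder 0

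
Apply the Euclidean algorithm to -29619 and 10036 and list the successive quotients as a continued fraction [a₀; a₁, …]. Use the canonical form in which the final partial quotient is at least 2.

[-3; 20, 1, 1, 10, 7, 1, 2]

-29619 = -3·10036 + 489, so a_0 = -3
10036 = 20·489 + 256, so a_1 = 20
489 = 1·256 + 233, so a_2 = 1
256 = 1·233 + 23, so a_3 = 1
233 = 10·23 + 3, so a_4 = 10
23 = 7·3 + 2, so a_5 = 7
3 = 1·2 + 1, so a_6 = 1
2 = 2·1 + 0, so a_7 = 2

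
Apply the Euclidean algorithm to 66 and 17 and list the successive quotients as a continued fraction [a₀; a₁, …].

[3; 1, 7, 2]

Apply division with remainder until the remainder is 0:
⌊66/17⌋ = 3, remainder 15
⌊17/15⌋ = 1, remainder 2
⌊15/2⌋ = 7, remainder 1
⌊2/1⌋ = 2, remainder 0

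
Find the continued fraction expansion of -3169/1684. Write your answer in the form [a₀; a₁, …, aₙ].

-3169 = -2·1684 + 199, so a_0 = -2
1684 = 8·199 + 92, so a_1 = 8
199 = 2·92 + 15, so a_2 = 2
92 = 6·15 + 2, so a_3 = 6
15 = 7·2 + 1, so a_4 = 7
2 = 2·1 + 0, so a_5 = 2

[-2; 8, 2, 6, 7, 2]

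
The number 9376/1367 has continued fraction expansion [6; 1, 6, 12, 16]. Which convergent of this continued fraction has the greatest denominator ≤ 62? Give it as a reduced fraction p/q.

List convergents until the denominator exceeds the bound:
a_0 = 6: 6/1  (≤ bound)
a_1 = 1: 7/1  (≤ bound)
a_2 = 6: 48/7  (≤ bound)
a_3 = 12: 583/85  (> 62, stop)

48/7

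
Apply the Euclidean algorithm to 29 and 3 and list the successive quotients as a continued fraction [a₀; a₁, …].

[9; 1, 2]

Apply division with remainder until the remainder is 0:
29 ÷ 3 → quotient 9, remainder 2
3 ÷ 2 → quotient 1, remainder 1
2 ÷ 1 → quotient 2, remainder 0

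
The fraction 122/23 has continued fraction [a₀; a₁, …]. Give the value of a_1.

3

⌊122/23⌋ = 5, remainder 7
⌊23/7⌋ = 3, remainder 2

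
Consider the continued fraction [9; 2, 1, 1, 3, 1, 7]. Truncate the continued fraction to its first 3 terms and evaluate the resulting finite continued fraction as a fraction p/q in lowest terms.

Build up convergents one term at a time:
a_0 = 9: 9/1
a_1 = 2: 19/2
a_2 = 1: 28/3

28/3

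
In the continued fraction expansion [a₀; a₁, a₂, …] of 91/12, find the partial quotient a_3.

2

91 = 7·12 + 7, so a_0 = 7
12 = 1·7 + 5, so a_1 = 1
7 = 1·5 + 2, so a_2 = 1
5 = 2·2 + 1, so a_3 = 2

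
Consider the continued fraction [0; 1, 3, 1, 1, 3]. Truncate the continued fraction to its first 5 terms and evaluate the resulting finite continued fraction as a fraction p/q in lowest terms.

7/9

Starting at the tail and folding back:
Start with 1.
1 + 1/(1/1) = 1 + 1/1 = 2/1
3 + 1/(2/1) = 3 + 1/2 = 7/2
1 + 1/(7/2) = 1 + 2/7 = 9/7
0 + 1/(9/7) = 0 + 7/9 = 7/9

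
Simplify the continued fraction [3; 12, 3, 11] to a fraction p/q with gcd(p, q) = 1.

1291/419

Start with 11.
3 + 1/(11/1) = 3 + 1/11 = 34/11
12 + 1/(34/11) = 12 + 11/34 = 419/34
3 + 1/(419/34) = 3 + 34/419 = 1291/419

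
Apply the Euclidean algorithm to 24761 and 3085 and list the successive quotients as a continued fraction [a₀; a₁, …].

[8; 38, 11, 1, 1, 3]

Repeatedly divide and take the remainder:
24761 ÷ 3085 → quotient 8, remainder 81
3085 ÷ 81 → quotient 38, remainder 7
81 ÷ 7 → quotient 11, remainder 4
7 ÷ 4 → quotient 1, remainder 3
4 ÷ 3 → quotient 1, remainder 1
3 ÷ 1 → quotient 3, remainder 0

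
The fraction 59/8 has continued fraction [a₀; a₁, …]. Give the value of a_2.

59 ÷ 8 → quotient 7, remainder 3
8 ÷ 3 → quotient 2, remainder 2
3 ÷ 2 → quotient 1, remainder 1

1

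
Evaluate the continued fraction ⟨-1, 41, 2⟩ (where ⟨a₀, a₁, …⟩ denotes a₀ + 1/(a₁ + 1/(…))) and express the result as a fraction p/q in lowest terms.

Start with 2.
41 + 1/(2/1) = 41 + 1/2 = 83/2
-1 + 1/(83/2) = -1 + 2/83 = -81/83

-81/83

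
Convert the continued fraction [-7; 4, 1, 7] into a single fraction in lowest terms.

Collapse the nested fraction from the inside out:
Start with 7.
1 + 1/(7/1) = 1 + 1/7 = 8/7
4 + 1/(8/7) = 4 + 7/8 = 39/8
-7 + 1/(39/8) = -7 + 8/39 = -265/39

-265/39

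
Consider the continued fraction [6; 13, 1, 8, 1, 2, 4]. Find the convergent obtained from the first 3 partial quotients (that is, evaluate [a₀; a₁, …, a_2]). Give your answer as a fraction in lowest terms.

85/14

a_0 = 6: 6/1
a_1 = 13: 79/13
a_2 = 1: 85/14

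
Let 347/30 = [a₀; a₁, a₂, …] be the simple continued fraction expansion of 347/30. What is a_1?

347 ÷ 30 → quotient 11, remainder 17
30 ÷ 17 → quotient 1, remainder 13

1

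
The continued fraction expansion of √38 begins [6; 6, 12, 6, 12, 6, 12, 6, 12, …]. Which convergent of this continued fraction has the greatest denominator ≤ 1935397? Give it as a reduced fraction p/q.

2463306/399601

a_0 = 6: 6/1  (≤ bound)
a_1 = 6: 37/6  (≤ bound)
a_2 = 12: 450/73  (≤ bound)
a_3 = 6: 2737/444  (≤ bound)
a_4 = 12: 33294/5401  (≤ bound)
a_5 = 6: 202501/32850  (≤ bound)
a_6 = 12: 2463306/399601  (≤ bound)
a_7 = 6: 14982337/2430456  (> 1935397, stop)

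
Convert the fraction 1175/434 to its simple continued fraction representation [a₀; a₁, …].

1175 ÷ 434 → quotient 2, remainder 307
434 ÷ 307 → quotient 1, remainder 127
307 ÷ 127 → quotient 2, remainder 53
127 ÷ 53 → quotient 2, remainder 21
53 ÷ 21 → quotient 2, remainder 11
21 ÷ 11 → quotient 1, remainder 10
11 ÷ 10 → quotient 1, remainder 1
10 ÷ 1 → quotient 10, remainder 0

[2; 1, 2, 2, 2, 1, 1, 10]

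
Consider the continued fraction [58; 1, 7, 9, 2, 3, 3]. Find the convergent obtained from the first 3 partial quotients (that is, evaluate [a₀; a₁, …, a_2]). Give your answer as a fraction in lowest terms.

Starting at the tail and folding back:
Start with 7.
1 + 1/(7/1) = 1 + 1/7 = 8/7
58 + 1/(8/7) = 58 + 7/8 = 471/8

471/8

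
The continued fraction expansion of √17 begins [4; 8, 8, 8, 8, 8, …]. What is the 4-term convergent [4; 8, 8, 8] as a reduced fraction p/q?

Starting at the tail and folding back:
Start with 8.
8 + 1/(8/1) = 8 + 1/8 = 65/8
8 + 1/(65/8) = 8 + 8/65 = 528/65
4 + 1/(528/65) = 4 + 65/528 = 2177/528

2177/528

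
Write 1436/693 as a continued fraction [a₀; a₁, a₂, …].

[2; 13, 1, 6, 7]

Repeatedly divide and take the remainder:
1436 ÷ 693 → quotient 2, remainder 50
693 ÷ 50 → quotient 13, remainder 43
50 ÷ 43 → quotient 1, remainder 7
43 ÷ 7 → quotient 6, remainder 1
7 ÷ 1 → quotient 7, remainder 0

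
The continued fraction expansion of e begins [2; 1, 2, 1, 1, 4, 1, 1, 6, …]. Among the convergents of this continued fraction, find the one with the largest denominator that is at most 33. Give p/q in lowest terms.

List convergents until the denominator exceeds the bound:
a_0 = 2: 2/1  (≤ bound)
a_1 = 1: 3/1  (≤ bound)
a_2 = 2: 8/3  (≤ bound)
a_3 = 1: 11/4  (≤ bound)
a_4 = 1: 19/7  (≤ bound)
a_5 = 4: 87/32  (≤ bound)
a_6 = 1: 106/39  (> 33, stop)

87/32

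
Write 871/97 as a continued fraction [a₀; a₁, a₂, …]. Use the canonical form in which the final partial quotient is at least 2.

[8; 1, 47, 2]

871 = 8·97 + 95, so a_0 = 8
97 = 1·95 + 2, so a_1 = 1
95 = 47·2 + 1, so a_2 = 47
2 = 2·1 + 0, so a_3 = 2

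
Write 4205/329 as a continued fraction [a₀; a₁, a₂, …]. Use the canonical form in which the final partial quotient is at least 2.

[12; 1, 3, 1, 1, 3, 10]

Apply division with remainder until the remainder is 0:
⌊4205/329⌋ = 12, remainder 257
⌊329/257⌋ = 1, remainder 72
⌊257/72⌋ = 3, remainder 41
⌊72/41⌋ = 1, remainder 31
⌊41/31⌋ = 1, remainder 10
⌊31/10⌋ = 3, remainder 1
⌊10/1⌋ = 10, remainder 0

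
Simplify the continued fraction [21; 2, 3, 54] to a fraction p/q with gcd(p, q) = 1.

8143/380

Start with 54.
3 + 1/(54/1) = 3 + 1/54 = 163/54
2 + 1/(163/54) = 2 + 54/163 = 380/163
21 + 1/(380/163) = 21 + 163/380 = 8143/380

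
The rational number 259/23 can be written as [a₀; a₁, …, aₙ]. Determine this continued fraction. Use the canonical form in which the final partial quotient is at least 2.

259 ÷ 23 → quotient 11, remainder 6
23 ÷ 6 → quotient 3, remainder 5
6 ÷ 5 → quotient 1, remainder 1
5 ÷ 1 → quotient 5, remainder 0

[11; 3, 1, 5]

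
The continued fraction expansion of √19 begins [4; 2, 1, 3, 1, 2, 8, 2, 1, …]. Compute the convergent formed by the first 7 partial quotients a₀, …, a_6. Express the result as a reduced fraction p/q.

Use the convergent recurrence hₖ = aₖ·hₖ₋₁ + hₖ₋₂ (and likewise for the denominators kₖ):
a_0 = 4: 4/1
a_1 = 2: 9/2
a_2 = 1: 13/3
a_3 = 3: 48/11
a_4 = 1: 61/14
a_5 = 2: 170/39
a_6 = 8: 1421/326

1421/326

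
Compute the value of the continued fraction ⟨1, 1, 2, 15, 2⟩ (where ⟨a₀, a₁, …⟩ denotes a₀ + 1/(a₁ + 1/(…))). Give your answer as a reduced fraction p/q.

159/95

Start with 2.
15 + 1/(2/1) = 15 + 1/2 = 31/2
2 + 1/(31/2) = 2 + 2/31 = 64/31
1 + 1/(64/31) = 1 + 31/64 = 95/64
1 + 1/(95/64) = 1 + 64/95 = 159/95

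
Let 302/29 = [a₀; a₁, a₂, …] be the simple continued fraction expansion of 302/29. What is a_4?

2

Apply division with remainder until the remainder is 0:
302 ÷ 29 → quotient 10, remainder 12
29 ÷ 12 → quotient 2, remainder 5
12 ÷ 5 → quotient 2, remainder 2
5 ÷ 2 → quotient 2, remainder 1
2 ÷ 1 → quotient 2, remainder 0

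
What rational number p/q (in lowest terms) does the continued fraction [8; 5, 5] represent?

Build up convergents one term at a time:
a_0 = 8: 8/1
a_1 = 5: 41/5
a_2 = 5: 213/26

213/26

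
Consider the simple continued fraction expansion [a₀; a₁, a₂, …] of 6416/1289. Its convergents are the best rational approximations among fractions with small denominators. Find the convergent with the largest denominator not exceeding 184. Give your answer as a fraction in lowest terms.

a_0 = 4: 4/1  (≤ bound)
a_1 = 1: 5/1  (≤ bound)
a_2 = 43: 219/44  (≤ bound)
a_3 = 2: 443/89  (≤ bound)
a_4 = 4: 1991/400  (> 184, stop)

443/89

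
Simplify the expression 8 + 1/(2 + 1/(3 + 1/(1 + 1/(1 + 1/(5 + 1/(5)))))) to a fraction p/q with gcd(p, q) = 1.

3890/461

a_0 = 8: 8/1
a_1 = 2: 17/2
a_2 = 3: 59/7
a_3 = 1: 76/9
a_4 = 1: 135/16
a_5 = 5: 751/89
a_6 = 5: 3890/461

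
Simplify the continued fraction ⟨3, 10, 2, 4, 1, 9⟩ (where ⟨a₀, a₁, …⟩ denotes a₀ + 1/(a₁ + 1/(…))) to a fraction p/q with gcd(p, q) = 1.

3495/1129

Build up convergents one term at a time:
a_0 = 3: 3/1
a_1 = 10: 31/10
a_2 = 2: 65/21
a_3 = 4: 291/94
a_4 = 1: 356/115
a_5 = 9: 3495/1129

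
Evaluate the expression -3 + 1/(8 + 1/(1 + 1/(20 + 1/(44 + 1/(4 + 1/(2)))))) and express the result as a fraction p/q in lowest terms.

a_0 = -3: -3/1
a_1 = 8: -23/8
a_2 = 1: -26/9
a_3 = 20: -543/188
a_4 = 44: -23918/8281
a_5 = 4: -96215/33312
a_6 = 2: -216348/74905

-216348/74905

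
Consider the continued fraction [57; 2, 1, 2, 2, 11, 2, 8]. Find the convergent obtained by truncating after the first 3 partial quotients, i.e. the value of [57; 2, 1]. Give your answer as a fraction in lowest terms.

a_0 = 57: 57/1
a_1 = 2: 115/2
a_2 = 1: 172/3

172/3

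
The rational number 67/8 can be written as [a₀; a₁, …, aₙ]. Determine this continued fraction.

67 = 8·8 + 3, so a_0 = 8
8 = 2·3 + 2, so a_1 = 2
3 = 1·2 + 1, so a_2 = 1
2 = 2·1 + 0, so a_3 = 2

[8; 2, 1, 2]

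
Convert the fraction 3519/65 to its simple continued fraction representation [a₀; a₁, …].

[54; 7, 4, 2]

Run the Euclidean algorithm, recording each quotient:
⌊3519/65⌋ = 54, remainder 9
⌊65/9⌋ = 7, remainder 2
⌊9/2⌋ = 4, remainder 1
⌊2/1⌋ = 2, remainder 0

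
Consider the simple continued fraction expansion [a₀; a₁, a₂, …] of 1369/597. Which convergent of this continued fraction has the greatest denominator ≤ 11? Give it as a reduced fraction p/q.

16/7

List convergents until the denominator exceeds the bound:
a_0 = 2: 2/1  (≤ bound)
a_1 = 3: 7/3  (≤ bound)
a_2 = 2: 16/7  (≤ bound)
a_3 = 2: 39/17  (> 11, stop)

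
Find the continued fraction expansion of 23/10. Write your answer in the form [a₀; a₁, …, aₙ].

Run the Euclidean algorithm, recording each quotient:
⌊23/10⌋ = 2, remainder 3
⌊10/3⌋ = 3, remainder 1
⌊3/1⌋ = 3, remainder 0

[2; 3, 3]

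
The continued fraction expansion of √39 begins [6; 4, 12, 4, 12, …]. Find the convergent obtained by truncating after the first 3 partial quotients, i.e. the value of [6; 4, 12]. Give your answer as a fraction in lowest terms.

306/49

Start with 12.
4 + 1/(12/1) = 4 + 1/12 = 49/12
6 + 1/(49/12) = 6 + 12/49 = 306/49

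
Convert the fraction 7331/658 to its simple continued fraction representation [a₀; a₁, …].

[11; 7, 13, 3, 2]

Apply division with remainder until the remainder is 0:
7331 ÷ 658 → quotient 11, remainder 93
658 ÷ 93 → quotient 7, remainder 7
93 ÷ 7 → quotient 13, remainder 2
7 ÷ 2 → quotient 3, remainder 1
2 ÷ 1 → quotient 2, remainder 0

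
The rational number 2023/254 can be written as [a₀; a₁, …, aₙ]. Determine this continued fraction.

[7; 1, 27, 4, 2]

Apply division with remainder until the remainder is 0:
2023 ÷ 254 → quotient 7, remainder 245
254 ÷ 245 → quotient 1, remainder 9
245 ÷ 9 → quotient 27, remainder 2
9 ÷ 2 → quotient 4, remainder 1
2 ÷ 1 → quotient 2, remainder 0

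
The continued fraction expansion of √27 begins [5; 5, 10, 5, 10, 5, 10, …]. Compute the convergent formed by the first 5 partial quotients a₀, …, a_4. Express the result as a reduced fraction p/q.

13775/2651

Use the convergent recurrence hₖ = aₖ·hₖ₋₁ + hₖ₋₂ (and likewise for the denominators kₖ):
a_0 = 5: 5/1
a_1 = 5: 26/5
a_2 = 10: 265/51
a_3 = 5: 1351/260
a_4 = 10: 13775/2651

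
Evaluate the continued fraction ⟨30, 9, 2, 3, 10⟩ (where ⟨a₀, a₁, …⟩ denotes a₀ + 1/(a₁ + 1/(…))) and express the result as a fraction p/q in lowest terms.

a_0 = 30: 30/1
a_1 = 9: 271/9
a_2 = 2: 572/19
a_3 = 3: 1987/66
a_4 = 10: 20442/679

20442/679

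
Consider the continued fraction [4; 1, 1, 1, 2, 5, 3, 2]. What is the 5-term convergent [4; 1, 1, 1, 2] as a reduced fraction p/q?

a_0 = 4: 4/1
a_1 = 1: 5/1
a_2 = 1: 9/2
a_3 = 1: 14/3
a_4 = 2: 37/8

37/8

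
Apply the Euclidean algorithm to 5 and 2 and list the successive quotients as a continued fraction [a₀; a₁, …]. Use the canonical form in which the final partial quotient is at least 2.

[2; 2]

Apply division with remainder until the remainder is 0:
⌊5/2⌋ = 2, remainder 1
⌊2/1⌋ = 2, remainder 0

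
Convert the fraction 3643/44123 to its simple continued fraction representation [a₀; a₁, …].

[0; 12, 8, 1, 19, 2, 1, 6]

3643 ÷ 44123 → quotient 0, remainder 3643
44123 ÷ 3643 → quotient 12, remainder 407
3643 ÷ 407 → quotient 8, remainder 387
407 ÷ 387 → quotient 1, remainder 20
387 ÷ 20 → quotient 19, remainder 7
20 ÷ 7 → quotient 2, remainder 6
7 ÷ 6 → quotient 1, remainder 1
6 ÷ 1 → quotient 6, remainder 0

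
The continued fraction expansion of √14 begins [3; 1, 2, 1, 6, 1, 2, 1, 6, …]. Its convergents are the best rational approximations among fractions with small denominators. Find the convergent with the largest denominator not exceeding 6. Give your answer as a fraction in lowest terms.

15/4

List convergents until the denominator exceeds the bound:
a_0 = 3: 3/1  (≤ bound)
a_1 = 1: 4/1  (≤ bound)
a_2 = 2: 11/3  (≤ bound)
a_3 = 1: 15/4  (≤ bound)
a_4 = 6: 101/27  (> 6, stop)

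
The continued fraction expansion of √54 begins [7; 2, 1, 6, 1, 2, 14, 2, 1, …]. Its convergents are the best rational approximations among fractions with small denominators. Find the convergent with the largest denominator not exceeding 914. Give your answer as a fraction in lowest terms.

a_0 = 7: 7/1  (≤ bound)
a_1 = 2: 15/2  (≤ bound)
a_2 = 1: 22/3  (≤ bound)
a_3 = 6: 147/20  (≤ bound)
a_4 = 1: 169/23  (≤ bound)
a_5 = 2: 485/66  (≤ bound)
a_6 = 14: 6959/947  (> 914, stop)

485/66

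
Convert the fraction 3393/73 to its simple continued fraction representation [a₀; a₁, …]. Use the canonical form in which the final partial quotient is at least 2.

[46; 2, 11, 1, 2]

3393 = 46·73 + 35, so a_0 = 46
73 = 2·35 + 3, so a_1 = 2
35 = 11·3 + 2, so a_2 = 11
3 = 1·2 + 1, so a_3 = 1
2 = 2·1 + 0, so a_4 = 2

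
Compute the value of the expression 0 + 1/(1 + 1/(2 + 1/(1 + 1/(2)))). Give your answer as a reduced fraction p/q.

Build up convergents one term at a time:
a_0 = 0: 0/1
a_1 = 1: 1/1
a_2 = 2: 2/3
a_3 = 1: 3/4
a_4 = 2: 8/11

8/11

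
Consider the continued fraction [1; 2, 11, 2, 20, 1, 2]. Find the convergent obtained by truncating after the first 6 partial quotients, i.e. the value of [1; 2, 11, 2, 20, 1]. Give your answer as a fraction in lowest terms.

1525/1031

Compute successive convergents:
a_0 = 1: 1/1
a_1 = 2: 3/2
a_2 = 11: 34/23
a_3 = 2: 71/48
a_4 = 20: 1454/983
a_5 = 1: 1525/1031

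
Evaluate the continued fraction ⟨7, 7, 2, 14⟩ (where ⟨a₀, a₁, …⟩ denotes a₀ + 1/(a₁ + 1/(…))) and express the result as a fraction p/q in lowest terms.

a_0 = 7: 7/1
a_1 = 7: 50/7
a_2 = 2: 107/15
a_3 = 14: 1548/217

1548/217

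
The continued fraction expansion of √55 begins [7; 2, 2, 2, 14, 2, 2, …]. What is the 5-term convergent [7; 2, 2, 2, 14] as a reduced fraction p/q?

Start with 14.
2 + 1/(14/1) = 2 + 1/14 = 29/14
2 + 1/(29/14) = 2 + 14/29 = 72/29
2 + 1/(72/29) = 2 + 29/72 = 173/72
7 + 1/(173/72) = 7 + 72/173 = 1283/173

1283/173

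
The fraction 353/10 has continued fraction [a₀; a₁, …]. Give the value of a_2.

3

Repeatedly divide and take the remainder:
353 ÷ 10 → quotient 35, remainder 3
10 ÷ 3 → quotient 3, remainder 1
3 ÷ 1 → quotient 3, remainder 0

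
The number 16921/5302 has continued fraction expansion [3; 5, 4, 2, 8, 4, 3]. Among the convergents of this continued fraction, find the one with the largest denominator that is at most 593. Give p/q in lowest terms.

1267/397

List convergents until the denominator exceeds the bound:
a_0 = 3: 3/1  (≤ bound)
a_1 = 5: 16/5  (≤ bound)
a_2 = 4: 67/21  (≤ bound)
a_3 = 2: 150/47  (≤ bound)
a_4 = 8: 1267/397  (≤ bound)
a_5 = 4: 5218/1635  (> 593, stop)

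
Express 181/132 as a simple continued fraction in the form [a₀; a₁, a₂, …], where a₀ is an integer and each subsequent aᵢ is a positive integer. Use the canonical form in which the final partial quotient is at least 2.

181 = 1·132 + 49, so a_0 = 1
132 = 2·49 + 34, so a_1 = 2
49 = 1·34 + 15, so a_2 = 1
34 = 2·15 + 4, so a_3 = 2
15 = 3·4 + 3, so a_4 = 3
4 = 1·3 + 1, so a_5 = 1
3 = 3·1 + 0, so a_6 = 3

[1; 2, 1, 2, 3, 1, 3]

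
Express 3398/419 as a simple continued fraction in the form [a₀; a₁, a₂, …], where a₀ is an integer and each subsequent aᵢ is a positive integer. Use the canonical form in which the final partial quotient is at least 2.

Apply division with remainder until the remainder is 0:
3398 = 8·419 + 46, so a_0 = 8
419 = 9·46 + 5, so a_1 = 9
46 = 9·5 + 1, so a_2 = 9
5 = 5·1 + 0, so a_3 = 5

[8; 9, 9, 5]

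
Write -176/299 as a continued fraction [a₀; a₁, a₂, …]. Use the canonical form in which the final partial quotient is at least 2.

[-1; 2, 2, 3, 8, 2]

-176 = -1·299 + 123, so a_0 = -1
299 = 2·123 + 53, so a_1 = 2
123 = 2·53 + 17, so a_2 = 2
53 = 3·17 + 2, so a_3 = 3
17 = 8·2 + 1, so a_4 = 8
2 = 2·1 + 0, so a_5 = 2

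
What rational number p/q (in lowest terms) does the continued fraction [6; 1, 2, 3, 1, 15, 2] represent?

Starting at the tail and folding back:
Start with 2.
15 + 1/(2/1) = 15 + 1/2 = 31/2
1 + 1/(31/2) = 1 + 2/31 = 33/31
3 + 1/(33/31) = 3 + 31/33 = 130/33
2 + 1/(130/33) = 2 + 33/130 = 293/130
1 + 1/(293/130) = 1 + 130/293 = 423/293
6 + 1/(423/293) = 6 + 293/423 = 2831/423

2831/423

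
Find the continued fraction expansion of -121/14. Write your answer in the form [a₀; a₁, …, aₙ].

[-9; 2, 1, 4]

Apply division with remainder until the remainder is 0:
⌊-121/14⌋ = -9, remainder 5
⌊14/5⌋ = 2, remainder 4
⌊5/4⌋ = 1, remainder 1
⌊4/1⌋ = 4, remainder 0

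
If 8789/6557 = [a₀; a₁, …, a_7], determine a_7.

2

8789 ÷ 6557 → quotient 1, remainder 2232
6557 ÷ 2232 → quotient 2, remainder 2093
2232 ÷ 2093 → quotient 1, remainder 139
2093 ÷ 139 → quotient 15, remainder 8
139 ÷ 8 → quotient 17, remainder 3
8 ÷ 3 → quotient 2, remainder 2
3 ÷ 2 → quotient 1, remainder 1
2 ÷ 1 → quotient 2, remainder 0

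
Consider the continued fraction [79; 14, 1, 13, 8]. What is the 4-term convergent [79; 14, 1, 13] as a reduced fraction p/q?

Start with 13.
1 + 1/(13/1) = 1 + 1/13 = 14/13
14 + 1/(14/13) = 14 + 13/14 = 209/14
79 + 1/(209/14) = 79 + 14/209 = 16525/209

16525/209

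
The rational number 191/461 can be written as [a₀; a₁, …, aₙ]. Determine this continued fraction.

191 ÷ 461 → quotient 0, remainder 191
461 ÷ 191 → quotient 2, remainder 79
191 ÷ 79 → quotient 2, remainder 33
79 ÷ 33 → quotient 2, remainder 13
33 ÷ 13 → quotient 2, remainder 7
13 ÷ 7 → quotient 1, remainder 6
7 ÷ 6 → quotient 1, remainder 1
6 ÷ 1 → quotient 6, remainder 0

[0; 2, 2, 2, 2, 1, 1, 6]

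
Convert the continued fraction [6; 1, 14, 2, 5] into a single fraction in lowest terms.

Start with 5.
2 + 1/(5/1) = 2 + 1/5 = 11/5
14 + 1/(11/5) = 14 + 5/11 = 159/11
1 + 1/(159/11) = 1 + 11/159 = 170/159
6 + 1/(170/159) = 6 + 159/170 = 1179/170

1179/170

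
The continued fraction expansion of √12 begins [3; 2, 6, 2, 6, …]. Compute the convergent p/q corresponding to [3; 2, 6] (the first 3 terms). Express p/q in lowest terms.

45/13

Start with 6.
2 + 1/(6/1) = 2 + 1/6 = 13/6
3 + 1/(13/6) = 3 + 6/13 = 45/13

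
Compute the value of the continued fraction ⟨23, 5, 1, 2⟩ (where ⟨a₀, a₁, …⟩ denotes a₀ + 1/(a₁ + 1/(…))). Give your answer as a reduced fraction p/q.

394/17

Start with 2.
1 + 1/(2/1) = 1 + 1/2 = 3/2
5 + 1/(3/2) = 5 + 2/3 = 17/3
23 + 1/(17/3) = 23 + 3/17 = 394/17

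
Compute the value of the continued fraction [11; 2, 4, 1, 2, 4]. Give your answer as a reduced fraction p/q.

1546/135

a_0 = 11: 11/1
a_1 = 2: 23/2
a_2 = 4: 103/9
a_3 = 1: 126/11
a_4 = 2: 355/31
a_5 = 4: 1546/135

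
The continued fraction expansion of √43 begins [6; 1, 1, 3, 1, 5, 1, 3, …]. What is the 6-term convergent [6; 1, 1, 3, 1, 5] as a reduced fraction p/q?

a_0 = 6: 6/1
a_1 = 1: 7/1
a_2 = 1: 13/2
a_3 = 3: 46/7
a_4 = 1: 59/9
a_5 = 5: 341/52

341/52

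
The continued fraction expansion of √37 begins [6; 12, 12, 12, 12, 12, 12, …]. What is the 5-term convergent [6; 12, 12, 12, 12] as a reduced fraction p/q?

a_0 = 6: 6/1
a_1 = 12: 73/12
a_2 = 12: 882/145
a_3 = 12: 10657/1752
a_4 = 12: 128766/21169

128766/21169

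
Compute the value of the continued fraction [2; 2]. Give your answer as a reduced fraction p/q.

5/2

Work from the innermost term outward:
Start with 2.
2 + 1/(2/1) = 2 + 1/2 = 5/2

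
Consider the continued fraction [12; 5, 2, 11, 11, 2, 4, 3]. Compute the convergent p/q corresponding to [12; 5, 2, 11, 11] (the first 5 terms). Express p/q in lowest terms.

Work from the innermost term outward:
Start with 11.
11 + 1/(11/1) = 11 + 1/11 = 122/11
2 + 1/(122/11) = 2 + 11/122 = 255/122
5 + 1/(255/122) = 5 + 122/255 = 1397/255
12 + 1/(1397/255) = 12 + 255/1397 = 17019/1397

17019/1397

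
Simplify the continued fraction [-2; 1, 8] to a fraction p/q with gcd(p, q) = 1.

Use the convergent recurrence hₖ = aₖ·hₖ₋₁ + hₖ₋₂ (and likewise for the denominators kₖ):
a_0 = -2: -2/1
a_1 = 1: -1/1
a_2 = 8: -10/9

-10/9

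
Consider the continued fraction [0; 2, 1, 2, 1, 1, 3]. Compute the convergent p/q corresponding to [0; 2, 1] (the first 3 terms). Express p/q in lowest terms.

1/3

a_0 = 0: 0/1
a_1 = 2: 1/2
a_2 = 1: 1/3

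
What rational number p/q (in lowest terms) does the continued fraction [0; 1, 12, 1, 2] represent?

38/41

a_0 = 0: 0/1
a_1 = 1: 1/1
a_2 = 12: 12/13
a_3 = 1: 13/14
a_4 = 2: 38/41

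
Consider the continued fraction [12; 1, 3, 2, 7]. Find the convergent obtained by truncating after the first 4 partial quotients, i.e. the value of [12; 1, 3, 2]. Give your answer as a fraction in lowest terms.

Work from the innermost term outward:
Start with 2.
3 + 1/(2/1) = 3 + 1/2 = 7/2
1 + 1/(7/2) = 1 + 2/7 = 9/7
12 + 1/(9/7) = 12 + 7/9 = 115/9

115/9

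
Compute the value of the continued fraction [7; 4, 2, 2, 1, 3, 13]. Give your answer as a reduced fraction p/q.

Build up convergents one term at a time:
a_0 = 7: 7/1
a_1 = 4: 29/4
a_2 = 2: 65/9
a_3 = 2: 159/22
a_4 = 1: 224/31
a_5 = 3: 831/115
a_6 = 13: 11027/1526

11027/1526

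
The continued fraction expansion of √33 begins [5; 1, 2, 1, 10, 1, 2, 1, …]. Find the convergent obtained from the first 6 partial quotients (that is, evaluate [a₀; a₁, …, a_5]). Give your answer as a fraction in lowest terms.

270/47

a_0 = 5: 5/1
a_1 = 1: 6/1
a_2 = 2: 17/3
a_3 = 1: 23/4
a_4 = 10: 247/43
a_5 = 1: 270/47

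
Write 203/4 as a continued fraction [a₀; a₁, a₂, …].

203 ÷ 4 → quotient 50, remainder 3
4 ÷ 3 → quotient 1, remainder 1
3 ÷ 1 → quotient 3, remainder 0

[50; 1, 3]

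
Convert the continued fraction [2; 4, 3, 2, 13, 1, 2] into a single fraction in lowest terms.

2834/1269

Build up convergents one term at a time:
a_0 = 2: 2/1
a_1 = 4: 9/4
a_2 = 3: 29/13
a_3 = 2: 67/30
a_4 = 13: 900/403
a_5 = 1: 967/433
a_6 = 2: 2834/1269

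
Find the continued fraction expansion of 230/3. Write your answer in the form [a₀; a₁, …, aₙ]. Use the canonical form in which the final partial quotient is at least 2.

[76; 1, 2]

230 ÷ 3 → quotient 76, remainder 2
3 ÷ 2 → quotient 1, remainder 1
2 ÷ 1 → quotient 2, remainder 0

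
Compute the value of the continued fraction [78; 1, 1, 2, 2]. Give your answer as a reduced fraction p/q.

943/12

Start with 2.
2 + 1/(2/1) = 2 + 1/2 = 5/2
1 + 1/(5/2) = 1 + 2/5 = 7/5
1 + 1/(7/5) = 1 + 5/7 = 12/7
78 + 1/(12/7) = 78 + 7/12 = 943/12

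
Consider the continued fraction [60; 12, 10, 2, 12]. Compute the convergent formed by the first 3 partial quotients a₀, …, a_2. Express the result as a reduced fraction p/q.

7270/121

Starting at the tail and folding back:
Start with 10.
12 + 1/(10/1) = 12 + 1/10 = 121/10
60 + 1/(121/10) = 60 + 10/121 = 7270/121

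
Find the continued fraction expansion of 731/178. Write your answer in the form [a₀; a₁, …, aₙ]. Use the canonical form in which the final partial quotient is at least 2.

⌊731/178⌋ = 4, remainder 19
⌊178/19⌋ = 9, remainder 7
⌊19/7⌋ = 2, remainder 5
⌊7/5⌋ = 1, remainder 2
⌊5/2⌋ = 2, remainder 1
⌊2/1⌋ = 2, remainder 0

[4; 9, 2, 1, 2, 2]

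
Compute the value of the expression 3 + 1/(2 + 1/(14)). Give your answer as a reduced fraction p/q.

101/29

Collapse the nested fraction from the inside out:
Start with 14.
2 + 1/(14/1) = 2 + 1/14 = 29/14
3 + 1/(29/14) = 3 + 14/29 = 101/29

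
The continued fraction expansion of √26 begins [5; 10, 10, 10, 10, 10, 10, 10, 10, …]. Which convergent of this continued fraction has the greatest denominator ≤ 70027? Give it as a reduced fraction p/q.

52525/10301

a_0 = 5: 5/1  (≤ bound)
a_1 = 10: 51/10  (≤ bound)
a_2 = 10: 515/101  (≤ bound)
a_3 = 10: 5201/1020  (≤ bound)
a_4 = 10: 52525/10301  (≤ bound)
a_5 = 10: 530451/104030  (> 70027, stop)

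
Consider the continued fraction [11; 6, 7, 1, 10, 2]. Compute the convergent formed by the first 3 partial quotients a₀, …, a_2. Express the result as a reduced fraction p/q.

Starting at the tail and folding back:
Start with 7.
6 + 1/(7/1) = 6 + 1/7 = 43/7
11 + 1/(43/7) = 11 + 7/43 = 480/43

480/43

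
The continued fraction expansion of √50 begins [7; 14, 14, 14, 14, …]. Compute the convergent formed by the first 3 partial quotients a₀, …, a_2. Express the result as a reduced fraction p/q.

1393/197

Work from the innermost term outward:
Start with 14.
14 + 1/(14/1) = 14 + 1/14 = 197/14
7 + 1/(197/14) = 7 + 14/197 = 1393/197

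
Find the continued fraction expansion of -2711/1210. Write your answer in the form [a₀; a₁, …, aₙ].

⌊-2711/1210⌋ = -3, remainder 919
⌊1210/919⌋ = 1, remainder 291
⌊919/291⌋ = 3, remainder 46
⌊291/46⌋ = 6, remainder 15
⌊46/15⌋ = 3, remainder 1
⌊15/1⌋ = 15, remainder 0

[-3; 1, 3, 6, 3, 15]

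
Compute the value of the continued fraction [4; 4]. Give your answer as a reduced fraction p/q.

a_0 = 4: 4/1
a_1 = 4: 17/4

17/4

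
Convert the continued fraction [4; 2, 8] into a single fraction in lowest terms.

Work from the innermost term outward:
Start with 8.
2 + 1/(8/1) = 2 + 1/8 = 17/8
4 + 1/(17/8) = 4 + 8/17 = 76/17

76/17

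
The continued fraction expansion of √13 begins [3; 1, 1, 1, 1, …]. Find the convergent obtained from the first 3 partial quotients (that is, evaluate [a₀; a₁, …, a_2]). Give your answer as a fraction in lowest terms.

Starting at the tail and folding back:
Start with 1.
1 + 1/(1/1) = 1 + 1/1 = 2/1
3 + 1/(2/1) = 3 + 1/2 = 7/2

7/2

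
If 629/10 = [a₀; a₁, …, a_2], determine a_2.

629 ÷ 10 → quotient 62, remainder 9
10 ÷ 9 → quotient 1, remainder 1
9 ÷ 1 → quotient 9, remainder 0

9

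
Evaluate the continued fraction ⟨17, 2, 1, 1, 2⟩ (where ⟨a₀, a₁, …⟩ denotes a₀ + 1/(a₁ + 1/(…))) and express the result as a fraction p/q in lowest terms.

Start with 2.
1 + 1/(2/1) = 1 + 1/2 = 3/2
1 + 1/(3/2) = 1 + 2/3 = 5/3
2 + 1/(5/3) = 2 + 3/5 = 13/5
17 + 1/(13/5) = 17 + 5/13 = 226/13

226/13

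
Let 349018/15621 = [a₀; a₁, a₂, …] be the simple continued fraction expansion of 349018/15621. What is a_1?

Repeatedly divide and take the remainder:
⌊349018/15621⌋ = 22, remainder 5356
⌊15621/5356⌋ = 2, remainder 4909

2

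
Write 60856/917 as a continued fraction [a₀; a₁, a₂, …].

Repeatedly divide and take the remainder:
⌊60856/917⌋ = 66, remainder 334
⌊917/334⌋ = 2, remainder 249
⌊334/249⌋ = 1, remainder 85
⌊249/85⌋ = 2, remainder 79
⌊85/79⌋ = 1, remainder 6
⌊79/6⌋ = 13, remainder 1
⌊6/1⌋ = 6, remainder 0

[66; 2, 1, 2, 1, 13, 6]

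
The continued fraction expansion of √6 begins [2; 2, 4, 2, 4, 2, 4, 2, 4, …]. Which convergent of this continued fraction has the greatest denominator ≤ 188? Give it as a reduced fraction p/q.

218/89

a_0 = 2: 2/1  (≤ bound)
a_1 = 2: 5/2  (≤ bound)
a_2 = 4: 22/9  (≤ bound)
a_3 = 2: 49/20  (≤ bound)
a_4 = 4: 218/89  (≤ bound)
a_5 = 2: 485/198  (> 188, stop)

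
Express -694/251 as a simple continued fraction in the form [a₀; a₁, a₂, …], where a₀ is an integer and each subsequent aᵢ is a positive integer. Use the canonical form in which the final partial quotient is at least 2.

-694 ÷ 251 → quotient -3, remainder 59
251 ÷ 59 → quotient 4, remainder 15
59 ÷ 15 → quotient 3, remainder 14
15 ÷ 14 → quotient 1, remainder 1
14 ÷ 1 → quotient 14, remainder 0

[-3; 4, 3, 1, 14]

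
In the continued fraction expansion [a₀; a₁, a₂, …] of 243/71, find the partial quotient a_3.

1

243 = 3·71 + 30, so a_0 = 3
71 = 2·30 + 11, so a_1 = 2
30 = 2·11 + 8, so a_2 = 2
11 = 1·8 + 3, so a_3 = 1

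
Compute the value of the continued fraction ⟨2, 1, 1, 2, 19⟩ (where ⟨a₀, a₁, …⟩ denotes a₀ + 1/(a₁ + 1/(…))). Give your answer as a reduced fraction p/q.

252/97

Start with 19.
2 + 1/(19/1) = 2 + 1/19 = 39/19
1 + 1/(39/19) = 1 + 19/39 = 58/39
1 + 1/(58/39) = 1 + 39/58 = 97/58
2 + 1/(97/58) = 2 + 58/97 = 252/97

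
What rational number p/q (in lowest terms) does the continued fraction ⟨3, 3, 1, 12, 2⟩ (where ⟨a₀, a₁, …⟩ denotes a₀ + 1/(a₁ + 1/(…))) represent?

Start with 2.
12 + 1/(2/1) = 12 + 1/2 = 25/2
1 + 1/(25/2) = 1 + 2/25 = 27/25
3 + 1/(27/25) = 3 + 25/27 = 106/27
3 + 1/(106/27) = 3 + 27/106 = 345/106

345/106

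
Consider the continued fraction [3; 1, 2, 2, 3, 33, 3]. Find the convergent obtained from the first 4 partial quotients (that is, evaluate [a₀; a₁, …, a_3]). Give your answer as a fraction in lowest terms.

Start with 2.
2 + 1/(2/1) = 2 + 1/2 = 5/2
1 + 1/(5/2) = 1 + 2/5 = 7/5
3 + 1/(7/5) = 3 + 5/7 = 26/7

26/7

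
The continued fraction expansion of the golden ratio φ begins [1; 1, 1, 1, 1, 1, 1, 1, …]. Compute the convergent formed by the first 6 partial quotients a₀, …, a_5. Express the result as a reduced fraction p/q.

a_0 = 1: 1/1
a_1 = 1: 2/1
a_2 = 1: 3/2
a_3 = 1: 5/3
a_4 = 1: 8/5
a_5 = 1: 13/8

13/8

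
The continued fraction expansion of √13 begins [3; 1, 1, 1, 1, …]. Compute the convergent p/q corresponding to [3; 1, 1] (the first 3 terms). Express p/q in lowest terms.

7/2

Use the convergent recurrence hₖ = aₖ·hₖ₋₁ + hₖ₋₂ (and likewise for the denominators kₖ):
a_0 = 3: 3/1
a_1 = 1: 4/1
a_2 = 1: 7/2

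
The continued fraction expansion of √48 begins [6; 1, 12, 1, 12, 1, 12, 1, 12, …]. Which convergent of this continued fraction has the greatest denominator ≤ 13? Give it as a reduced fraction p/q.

a_0 = 6: 6/1  (≤ bound)
a_1 = 1: 7/1  (≤ bound)
a_2 = 12: 90/13  (≤ bound)
a_3 = 1: 97/14  (> 13, stop)

90/13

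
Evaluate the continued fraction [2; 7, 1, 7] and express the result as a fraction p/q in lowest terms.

134/63

Use the convergent recurrence hₖ = aₖ·hₖ₋₁ + hₖ₋₂ (and likewise for the denominators kₖ):
a_0 = 2: 2/1
a_1 = 7: 15/7
a_2 = 1: 17/8
a_3 = 7: 134/63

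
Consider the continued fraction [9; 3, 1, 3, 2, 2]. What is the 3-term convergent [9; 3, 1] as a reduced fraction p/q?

37/4

Starting at the tail and folding back:
Start with 1.
3 + 1/(1/1) = 3 + 1/1 = 4/1
9 + 1/(4/1) = 9 + 1/4 = 37/4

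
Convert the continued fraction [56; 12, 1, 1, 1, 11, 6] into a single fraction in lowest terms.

151189/2696

Collapse the nested fraction from the inside out:
Start with 6.
11 + 1/(6/1) = 11 + 1/6 = 67/6
1 + 1/(67/6) = 1 + 6/67 = 73/67
1 + 1/(73/67) = 1 + 67/73 = 140/73
1 + 1/(140/73) = 1 + 73/140 = 213/140
12 + 1/(213/140) = 12 + 140/213 = 2696/213
56 + 1/(2696/213) = 56 + 213/2696 = 151189/2696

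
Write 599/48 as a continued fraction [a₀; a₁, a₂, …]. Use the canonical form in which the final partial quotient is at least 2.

[12; 2, 11, 2]

Apply division with remainder until the remainder is 0:
⌊599/48⌋ = 12, remainder 23
⌊48/23⌋ = 2, remainder 2
⌊23/2⌋ = 11, remainder 1
⌊2/1⌋ = 2, remainder 0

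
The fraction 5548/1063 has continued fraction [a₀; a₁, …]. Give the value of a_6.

1

Run the Euclidean algorithm, recording each quotient:
⌊5548/1063⌋ = 5, remainder 233
⌊1063/233⌋ = 4, remainder 131
⌊233/131⌋ = 1, remainder 102
⌊131/102⌋ = 1, remainder 29
⌊102/29⌋ = 3, remainder 15
⌊29/15⌋ = 1, remainder 14
⌊15/14⌋ = 1, remainder 1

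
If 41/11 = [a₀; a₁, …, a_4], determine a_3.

1

41 = 3·11 + 8, so a_0 = 3
11 = 1·8 + 3, so a_1 = 1
8 = 2·3 + 2, so a_2 = 2
3 = 1·2 + 1, so a_3 = 1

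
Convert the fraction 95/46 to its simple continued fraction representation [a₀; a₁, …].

[2; 15, 3]

Apply division with remainder until the remainder is 0:
95 ÷ 46 → quotient 2, remainder 3
46 ÷ 3 → quotient 15, remainder 1
3 ÷ 1 → quotient 3, remainder 0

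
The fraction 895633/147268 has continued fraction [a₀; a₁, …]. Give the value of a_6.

⌊895633/147268⌋ = 6, remainder 12025
⌊147268/12025⌋ = 12, remainder 2968
⌊12025/2968⌋ = 4, remainder 153
⌊2968/153⌋ = 19, remainder 61
⌊153/61⌋ = 2, remainder 31
⌊61/31⌋ = 1, remainder 30
⌊31/30⌋ = 1, remainder 1

1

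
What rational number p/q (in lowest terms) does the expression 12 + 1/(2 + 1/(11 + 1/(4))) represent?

1173/94

a_0 = 12: 12/1
a_1 = 2: 25/2
a_2 = 11: 287/23
a_3 = 4: 1173/94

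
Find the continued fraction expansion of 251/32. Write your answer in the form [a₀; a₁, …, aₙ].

Run the Euclidean algorithm, recording each quotient:
⌊251/32⌋ = 7, remainder 27
⌊32/27⌋ = 1, remainder 5
⌊27/5⌋ = 5, remainder 2
⌊5/2⌋ = 2, remainder 1
⌊2/1⌋ = 2, remainder 0

[7; 1, 5, 2, 2]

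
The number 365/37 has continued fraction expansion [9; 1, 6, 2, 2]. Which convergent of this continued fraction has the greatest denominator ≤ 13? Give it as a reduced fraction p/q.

a_0 = 9: 9/1  (≤ bound)
a_1 = 1: 10/1  (≤ bound)
a_2 = 6: 69/7  (≤ bound)
a_3 = 2: 148/15  (> 13, stop)

69/7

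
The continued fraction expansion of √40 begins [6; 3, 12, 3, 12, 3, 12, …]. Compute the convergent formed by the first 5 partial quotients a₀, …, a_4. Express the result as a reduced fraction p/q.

Start with 12.
3 + 1/(12/1) = 3 + 1/12 = 37/12
12 + 1/(37/12) = 12 + 12/37 = 456/37
3 + 1/(456/37) = 3 + 37/456 = 1405/456
6 + 1/(1405/456) = 6 + 456/1405 = 8886/1405

8886/1405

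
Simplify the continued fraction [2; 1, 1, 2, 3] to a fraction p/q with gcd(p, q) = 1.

Use the convergent recurrence hₖ = aₖ·hₖ₋₁ + hₖ₋₂ (and likewise for the denominators kₖ):
a_0 = 2: 2/1
a_1 = 1: 3/1
a_2 = 1: 5/2
a_3 = 2: 13/5
a_4 = 3: 44/17

44/17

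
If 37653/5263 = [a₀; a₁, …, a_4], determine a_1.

6

37653 = 7·5263 + 812, so a_0 = 7
5263 = 6·812 + 391, so a_1 = 6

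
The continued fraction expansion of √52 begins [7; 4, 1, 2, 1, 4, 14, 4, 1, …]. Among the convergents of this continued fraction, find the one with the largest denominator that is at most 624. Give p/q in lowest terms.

a_0 = 7: 7/1  (≤ bound)
a_1 = 4: 29/4  (≤ bound)
a_2 = 1: 36/5  (≤ bound)
a_3 = 2: 101/14  (≤ bound)
a_4 = 1: 137/19  (≤ bound)
a_5 = 4: 649/90  (≤ bound)
a_6 = 14: 9223/1279  (> 624, stop)

649/90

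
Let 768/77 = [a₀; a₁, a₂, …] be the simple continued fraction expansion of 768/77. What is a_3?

2

Run the Euclidean algorithm, recording each quotient:
768 = 9·77 + 75, so a_0 = 9
77 = 1·75 + 2, so a_1 = 1
75 = 37·2 + 1, so a_2 = 37
2 = 2·1 + 0, so a_3 = 2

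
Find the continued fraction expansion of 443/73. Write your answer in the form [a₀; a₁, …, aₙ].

Repeatedly divide and take the remainder:
443 = 6·73 + 5, so a_0 = 6
73 = 14·5 + 3, so a_1 = 14
5 = 1·3 + 2, so a_2 = 1
3 = 1·2 + 1, so a_3 = 1
2 = 2·1 + 0, so a_4 = 2

[6; 14, 1, 1, 2]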